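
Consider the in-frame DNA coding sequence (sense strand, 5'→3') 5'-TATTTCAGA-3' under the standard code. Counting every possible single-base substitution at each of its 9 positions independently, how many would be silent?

Codon 1 (TAT, Tyr): 1 synonymous substitution.
Codon 2 (TTC, Phe): 1 synonymous substitution.
Codon 3 (AGA, Arg): 2 synonymous substitutions.
Total: 1 + 1 + 2 = 4.

4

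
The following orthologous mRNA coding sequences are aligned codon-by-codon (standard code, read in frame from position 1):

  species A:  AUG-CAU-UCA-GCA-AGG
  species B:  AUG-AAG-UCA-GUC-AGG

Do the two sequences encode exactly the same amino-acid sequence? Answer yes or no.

Codon 1: AUG Met / AUG Met — identical.
Codon 2: CAU His / AAG Lys — nonsynonymous.
Codon 3: UCA Ser / UCA Ser — identical.
Codon 4: GCA Ala / GUC Val — nonsynonymous.
Codon 5: AGG Arg / AGG Arg — identical.
Nonsynonymous differences: 2 → different protein.

no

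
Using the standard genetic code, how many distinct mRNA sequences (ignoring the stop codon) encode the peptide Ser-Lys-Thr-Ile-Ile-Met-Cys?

864

Ser: 6 codons.
Lys: 2 codons.
Thr: 4 codons.
Ile: 3 codons.
Ile: 3 codons.
Met: 1 codon.
Cys: 2 codons.
6 × 2 × 4 × 3 × 3 × 1 × 2 = 864.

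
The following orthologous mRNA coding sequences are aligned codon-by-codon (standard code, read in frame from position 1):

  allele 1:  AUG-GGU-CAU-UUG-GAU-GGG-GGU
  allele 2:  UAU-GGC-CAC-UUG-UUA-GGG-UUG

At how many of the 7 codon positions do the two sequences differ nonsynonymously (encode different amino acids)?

Codon 1: AUG Met / UAU Tyr — nonsynonymous.
Codon 2: GGU Gly / GGC Gly — synonymous.
Codon 3: CAU His / CAC His — synonymous.
Codon 4: UUG Leu / UUG Leu — identical.
Codon 5: GAU Asp / UUA Leu — nonsynonymous.
Codon 6: GGG Gly / GGG Gly — identical.
Codon 7: GGU Gly / UUG Leu — nonsynonymous.
Nonsynonymous differences: 3.

3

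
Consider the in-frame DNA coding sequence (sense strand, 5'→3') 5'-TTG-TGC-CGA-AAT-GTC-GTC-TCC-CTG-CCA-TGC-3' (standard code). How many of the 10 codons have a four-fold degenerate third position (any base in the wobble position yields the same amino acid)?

6

Codon 1 TTG (Leu): third position 2-fold.
Codon 2 TGC (Cys): third position 2-fold.
Codon 3 CGA (Arg): third position 4-fold.
Codon 4 AAT (Asn): third position 2-fold.
Codon 5 GTC (Val): third position 4-fold.
Codon 6 GTC (Val): third position 4-fold.
Codon 7 TCC (Ser): third position 4-fold.
Codon 8 CTG (Leu): third position 4-fold.
Codon 9 CCA (Pro): third position 4-fold.
Codon 10 TGC (Cys): third position 2-fold.
Four-fold degenerate third positions: 6.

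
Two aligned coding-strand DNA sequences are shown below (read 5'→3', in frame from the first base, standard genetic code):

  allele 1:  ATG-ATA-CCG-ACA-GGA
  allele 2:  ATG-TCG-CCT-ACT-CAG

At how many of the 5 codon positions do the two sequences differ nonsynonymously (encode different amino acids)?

Codon 1: ATG Met / ATG Met — identical.
Codon 2: ATA Ile / TCG Ser — nonsynonymous.
Codon 3: CCG Pro / CCT Pro — synonymous.
Codon 4: ACA Thr / ACT Thr — synonymous.
Codon 5: GGA Gly / CAG Gln — nonsynonymous.
Nonsynonymous differences: 2.

2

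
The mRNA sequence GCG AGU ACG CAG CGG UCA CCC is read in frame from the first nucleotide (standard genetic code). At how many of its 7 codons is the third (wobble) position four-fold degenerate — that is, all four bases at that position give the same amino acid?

Codon 1 GCG (Ala): third position 4-fold.
Codon 2 AGU (Ser): third position 2-fold.
Codon 3 ACG (Thr): third position 4-fold.
Codon 4 CAG (Gln): third position 2-fold.
Codon 5 CGG (Arg): third position 4-fold.
Codon 6 UCA (Ser): third position 4-fold.
Codon 7 CCC (Pro): third position 4-fold.
Four-fold degenerate third positions: 5.

5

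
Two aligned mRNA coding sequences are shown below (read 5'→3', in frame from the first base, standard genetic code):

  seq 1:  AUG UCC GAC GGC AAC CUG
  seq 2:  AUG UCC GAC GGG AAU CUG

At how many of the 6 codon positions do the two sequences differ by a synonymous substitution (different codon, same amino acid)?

Codon 1: AUG Met / AUG Met — identical.
Codon 2: UCC Ser / UCC Ser — identical.
Codon 3: GAC Asp / GAC Asp — identical.
Codon 4: GGC Gly / GGG Gly — synonymous.
Codon 5: AAC Asn / AAU Asn — synonymous.
Codon 6: CUG Leu / CUG Leu — identical.
Synonymous differences: 2.

2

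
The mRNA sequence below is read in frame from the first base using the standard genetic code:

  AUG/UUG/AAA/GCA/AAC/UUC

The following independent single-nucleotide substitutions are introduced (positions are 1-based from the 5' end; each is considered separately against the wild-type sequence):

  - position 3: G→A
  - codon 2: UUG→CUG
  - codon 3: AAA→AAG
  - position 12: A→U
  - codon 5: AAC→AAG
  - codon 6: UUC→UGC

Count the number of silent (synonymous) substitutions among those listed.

3

Codon 1: AUG (Met) → AUA (Ile) — missense.
Codon 2: UUG (Leu) → CUG (Leu) — synonymous.
Codon 3: AAA (Lys) → AAG (Lys) — synonymous.
Codon 4: GCA (Ala) → GCU (Ala) — synonymous.
Codon 5: AAC (Asn) → AAG (Lys) — missense.
Codon 6: UUC (Phe) → UGC (Cys) — missense.
Synonymous: 3 of 6.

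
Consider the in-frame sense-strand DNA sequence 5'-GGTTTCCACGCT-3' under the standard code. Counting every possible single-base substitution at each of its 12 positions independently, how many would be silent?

8

Codon 1 (GGT, Gly): 3 synonymous substitutions.
Codon 2 (TTC, Phe): 1 synonymous substitution.
Codon 3 (CAC, His): 1 synonymous substitution.
Codon 4 (GCT, Ala): 3 synonymous substitutions.
Total: 3 + 1 + 1 + 3 = 8.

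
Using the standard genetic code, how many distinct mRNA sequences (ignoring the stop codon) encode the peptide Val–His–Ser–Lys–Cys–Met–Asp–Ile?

1152

Val: 4 codons.
His: 2 codons.
Ser: 6 codons.
Lys: 2 codons.
Cys: 2 codons.
Met: 1 codon.
Asp: 2 codons.
Ile: 3 codons.
4 × 2 × 6 × 2 × 2 × 1 × 2 × 3 = 1152.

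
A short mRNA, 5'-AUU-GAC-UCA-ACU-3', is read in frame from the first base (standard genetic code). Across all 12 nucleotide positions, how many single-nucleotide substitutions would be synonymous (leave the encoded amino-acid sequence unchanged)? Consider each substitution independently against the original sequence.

9

Codon 1 (AUU, Ile): 2 synonymous substitutions.
Codon 2 (GAC, Asp): 1 synonymous substitution.
Codon 3 (UCA, Ser): 3 synonymous substitutions.
Codon 4 (ACU, Thr): 3 synonymous substitutions.
Total: 2 + 1 + 3 + 3 = 9.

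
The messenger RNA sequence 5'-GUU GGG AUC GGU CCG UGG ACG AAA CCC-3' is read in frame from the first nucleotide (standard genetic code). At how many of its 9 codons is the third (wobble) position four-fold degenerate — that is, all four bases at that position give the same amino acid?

6

Codon 1 GUU (Val): third position 4-fold.
Codon 2 GGG (Gly): third position 4-fold.
Codon 3 AUC (Ile): third position 3-fold.
Codon 4 GGU (Gly): third position 4-fold.
Codon 5 CCG (Pro): third position 4-fold.
Codon 6 UGG (Trp): third position 1-fold.
Codon 7 ACG (Thr): third position 4-fold.
Codon 8 AAA (Lys): third position 2-fold.
Codon 9 CCC (Pro): third position 4-fold.
Four-fold degenerate third positions: 6.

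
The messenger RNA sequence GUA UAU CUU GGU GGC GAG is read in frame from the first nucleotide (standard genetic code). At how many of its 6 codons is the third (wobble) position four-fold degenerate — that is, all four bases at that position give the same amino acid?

4

Codon 1 GUA (Val): third position 4-fold.
Codon 2 UAU (Tyr): third position 2-fold.
Codon 3 CUU (Leu): third position 4-fold.
Codon 4 GGU (Gly): third position 4-fold.
Codon 5 GGC (Gly): third position 4-fold.
Codon 6 GAG (Glu): third position 2-fold.
Four-fold degenerate third positions: 4.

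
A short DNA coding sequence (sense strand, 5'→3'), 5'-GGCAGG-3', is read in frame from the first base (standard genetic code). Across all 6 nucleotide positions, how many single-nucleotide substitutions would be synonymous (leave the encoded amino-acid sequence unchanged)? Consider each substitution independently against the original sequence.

5

Codon 1 (GGC, Gly): 3 synonymous substitutions.
Codon 2 (AGG, Arg): 2 synonymous substitutions.
Total: 3 + 2 = 5.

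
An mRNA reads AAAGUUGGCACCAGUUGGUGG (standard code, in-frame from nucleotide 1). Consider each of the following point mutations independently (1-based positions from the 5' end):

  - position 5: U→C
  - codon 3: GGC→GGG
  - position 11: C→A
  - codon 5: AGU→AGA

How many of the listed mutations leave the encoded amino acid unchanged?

Codon 2: GUU (Val) → GCU (Ala) — missense.
Codon 3: GGC (Gly) → GGG (Gly) — synonymous.
Codon 4: ACC (Thr) → AAC (Asn) — missense.
Codon 5: AGU (Ser) → AGA (Arg) — missense.
Synonymous: 1 of 4.

1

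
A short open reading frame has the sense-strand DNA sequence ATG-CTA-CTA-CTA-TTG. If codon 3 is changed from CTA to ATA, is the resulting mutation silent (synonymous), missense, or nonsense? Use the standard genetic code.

missense

Position 7 falls in codon 3: CTA → Leu.
After the substitution the codon is ATA → Ile.
Leu ≠ Ile, so this is a missense mutation.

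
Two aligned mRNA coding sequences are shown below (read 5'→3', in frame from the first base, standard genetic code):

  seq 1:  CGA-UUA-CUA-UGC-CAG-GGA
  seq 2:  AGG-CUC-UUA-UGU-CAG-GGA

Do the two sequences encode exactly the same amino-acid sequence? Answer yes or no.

yes

Codon 1: CGA Arg / AGG Arg — synonymous.
Codon 2: UUA Leu / CUC Leu — synonymous.
Codon 3: CUA Leu / UUA Leu — synonymous.
Codon 4: UGC Cys / UGU Cys — synonymous.
Codon 5: CAG Gln / CAG Gln — identical.
Codon 6: GGA Gly / GGA Gly — identical.
Nonsynonymous differences: 0 → same protein.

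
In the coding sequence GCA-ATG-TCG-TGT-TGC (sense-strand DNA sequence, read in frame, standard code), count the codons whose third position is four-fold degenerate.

2

Codon 1 GCA (Ala): third position 4-fold.
Codon 2 ATG (Met): third position 1-fold.
Codon 3 TCG (Ser): third position 4-fold.
Codon 4 TGT (Cys): third position 2-fold.
Codon 5 TGC (Cys): third position 2-fold.
Four-fold degenerate third positions: 2.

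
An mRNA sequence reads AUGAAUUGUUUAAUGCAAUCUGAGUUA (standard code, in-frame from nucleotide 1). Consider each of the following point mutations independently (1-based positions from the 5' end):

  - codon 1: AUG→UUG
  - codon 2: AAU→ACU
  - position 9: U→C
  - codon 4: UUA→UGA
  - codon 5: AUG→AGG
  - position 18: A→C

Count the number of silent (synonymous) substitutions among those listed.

1

Codon 1: AUG (Met) → UUG (Leu) — missense.
Codon 2: AAU (Asn) → ACU (Thr) — missense.
Codon 3: UGU (Cys) → UGC (Cys) — synonymous.
Codon 4: UUA (Leu) → UGA (Stop) — nonsense.
Codon 5: AUG (Met) → AGG (Arg) — missense.
Codon 6: CAA (Gln) → CAC (His) — missense.
Synonymous: 1 of 6.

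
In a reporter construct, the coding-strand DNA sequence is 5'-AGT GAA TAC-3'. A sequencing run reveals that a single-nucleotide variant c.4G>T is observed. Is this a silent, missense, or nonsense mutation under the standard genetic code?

Position 4 falls in codon 2: GAA → Glu.
After the substitution the codon is TAA → Stop.
The new codon is a stop codon, so this is a nonsense mutation.

nonsense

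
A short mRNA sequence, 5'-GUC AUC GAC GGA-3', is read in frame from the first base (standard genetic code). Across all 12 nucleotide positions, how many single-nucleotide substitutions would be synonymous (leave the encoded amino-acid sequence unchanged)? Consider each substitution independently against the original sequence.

9

Codon 1 (GUC, Val): 3 synonymous substitutions.
Codon 2 (AUC, Ile): 2 synonymous substitutions.
Codon 3 (GAC, Asp): 1 synonymous substitution.
Codon 4 (GGA, Gly): 3 synonymous substitutions.
Total: 3 + 2 + 1 + 3 = 9.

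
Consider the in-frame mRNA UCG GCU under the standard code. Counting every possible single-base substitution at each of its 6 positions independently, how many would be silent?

6

Codon 1 (UCG, Ser): 3 synonymous substitutions.
Codon 2 (GCU, Ala): 3 synonymous substitutions.
Total: 3 + 3 = 6.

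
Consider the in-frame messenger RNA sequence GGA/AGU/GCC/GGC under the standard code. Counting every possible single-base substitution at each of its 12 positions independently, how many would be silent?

Codon 1 (GGA, Gly): 3 synonymous substitutions.
Codon 2 (AGU, Ser): 1 synonymous substitution.
Codon 3 (GCC, Ala): 3 synonymous substitutions.
Codon 4 (GGC, Gly): 3 synonymous substitutions.
Total: 3 + 1 + 3 + 3 = 10.

10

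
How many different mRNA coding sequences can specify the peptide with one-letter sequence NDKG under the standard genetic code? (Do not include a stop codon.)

32

Asn: 2 codons.
Asp: 2 codons.
Lys: 2 codons.
Gly: 4 codons.
2 × 2 × 2 × 4 = 32.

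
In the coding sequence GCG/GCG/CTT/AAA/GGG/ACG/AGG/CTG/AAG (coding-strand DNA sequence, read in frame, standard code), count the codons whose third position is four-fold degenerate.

6

Codon 1 GCG (Ala): third position 4-fold.
Codon 2 GCG (Ala): third position 4-fold.
Codon 3 CTT (Leu): third position 4-fold.
Codon 4 AAA (Lys): third position 2-fold.
Codon 5 GGG (Gly): third position 4-fold.
Codon 6 ACG (Thr): third position 4-fold.
Codon 7 AGG (Arg): third position 2-fold.
Codon 8 CTG (Leu): third position 4-fold.
Codon 9 AAG (Lys): third position 2-fold.
Four-fold degenerate third positions: 6.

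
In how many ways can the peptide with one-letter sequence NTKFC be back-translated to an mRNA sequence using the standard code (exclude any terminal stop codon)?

64

Asn: 2 codons.
Thr: 4 codons.
Lys: 2 codons.
Phe: 2 codons.
Cys: 2 codons.
2 × 4 × 2 × 2 × 2 = 64.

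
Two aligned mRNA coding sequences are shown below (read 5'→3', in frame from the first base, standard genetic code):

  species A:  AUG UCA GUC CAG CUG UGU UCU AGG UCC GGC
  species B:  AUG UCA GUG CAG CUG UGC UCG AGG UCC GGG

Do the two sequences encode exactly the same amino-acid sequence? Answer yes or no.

yes

Codon 1: AUG Met / AUG Met — identical.
Codon 2: UCA Ser / UCA Ser — identical.
Codon 3: GUC Val / GUG Val — synonymous.
Codon 4: CAG Gln / CAG Gln — identical.
Codon 5: CUG Leu / CUG Leu — identical.
Codon 6: UGU Cys / UGC Cys — synonymous.
Codon 7: UCU Ser / UCG Ser — synonymous.
Codon 8: AGG Arg / AGG Arg — identical.
Codon 9: UCC Ser / UCC Ser — identical.
Codon 10: GGC Gly / GGG Gly — synonymous.
Nonsynonymous differences: 0 → same protein.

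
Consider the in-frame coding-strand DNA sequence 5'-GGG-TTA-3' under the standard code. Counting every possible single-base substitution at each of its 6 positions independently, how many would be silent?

Codon 1 (GGG, Gly): 3 synonymous substitutions.
Codon 2 (TTA, Leu): 2 synonymous substitutions.
Total: 3 + 2 = 5.

5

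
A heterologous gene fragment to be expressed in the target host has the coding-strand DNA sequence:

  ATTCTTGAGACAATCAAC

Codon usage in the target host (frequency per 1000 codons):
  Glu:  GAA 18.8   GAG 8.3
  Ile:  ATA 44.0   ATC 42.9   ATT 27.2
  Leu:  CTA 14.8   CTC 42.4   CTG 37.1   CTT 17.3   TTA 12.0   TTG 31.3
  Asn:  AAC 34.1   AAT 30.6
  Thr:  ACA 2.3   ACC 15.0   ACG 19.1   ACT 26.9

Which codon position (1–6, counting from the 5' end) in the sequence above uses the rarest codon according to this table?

Codon 1 ATT (Ile): 27.2 per 1000.
Codon 2 CTT (Leu): 17.3 per 1000.
Codon 3 GAG (Glu): 8.3 per 1000.
Codon 4 ACA (Thr): 2.3 per 1000.
Codon 5 ATC (Ile): 42.9 per 1000.
Codon 6 AAC (Asn): 34.1 per 1000.
Lowest frequency is 2.3 at codon 4.

4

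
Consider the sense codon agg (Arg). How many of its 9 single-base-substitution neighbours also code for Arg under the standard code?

Position 1: CGG → 1 synonymous.
Position 2: none → 0 synonymous.
Position 3: AGA → 1 synonymous.
Total: 1 + 0 + 1 = 2.

2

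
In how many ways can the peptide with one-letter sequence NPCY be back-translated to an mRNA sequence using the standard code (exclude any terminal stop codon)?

Asn: 2 codons.
Pro: 4 codons.
Cys: 2 codons.
Tyr: 2 codons.
2 × 4 × 2 × 2 = 32.

32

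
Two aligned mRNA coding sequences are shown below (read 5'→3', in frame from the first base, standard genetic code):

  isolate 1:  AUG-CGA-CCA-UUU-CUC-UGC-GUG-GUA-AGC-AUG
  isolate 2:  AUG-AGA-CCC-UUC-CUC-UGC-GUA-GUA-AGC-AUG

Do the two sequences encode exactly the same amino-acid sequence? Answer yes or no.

yes

Codon 1: AUG Met / AUG Met — identical.
Codon 2: CGA Arg / AGA Arg — synonymous.
Codon 3: CCA Pro / CCC Pro — synonymous.
Codon 4: UUU Phe / UUC Phe — synonymous.
Codon 5: CUC Leu / CUC Leu — identical.
Codon 6: UGC Cys / UGC Cys — identical.
Codon 7: GUG Val / GUA Val — synonymous.
Codon 8: GUA Val / GUA Val — identical.
Codon 9: AGC Ser / AGC Ser — identical.
Codon 10: AUG Met / AUG Met — identical.
Nonsynonymous differences: 0 → same protein.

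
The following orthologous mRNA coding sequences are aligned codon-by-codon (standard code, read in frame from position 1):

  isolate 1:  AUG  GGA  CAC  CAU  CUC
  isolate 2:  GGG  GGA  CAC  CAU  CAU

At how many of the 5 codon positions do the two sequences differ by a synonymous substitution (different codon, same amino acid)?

Codon 1: AUG Met / GGG Gly — nonsynonymous.
Codon 2: GGA Gly / GGA Gly — identical.
Codon 3: CAC His / CAC His — identical.
Codon 4: CAU His / CAU His — identical.
Codon 5: CUC Leu / CAU His — nonsynonymous.
Synonymous differences: 0.

0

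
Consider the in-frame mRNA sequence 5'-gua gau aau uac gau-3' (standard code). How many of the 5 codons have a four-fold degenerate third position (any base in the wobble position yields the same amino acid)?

1

Codon 1 GUA (Val): third position 4-fold.
Codon 2 GAU (Asp): third position 2-fold.
Codon 3 AAU (Asn): third position 2-fold.
Codon 4 UAC (Tyr): third position 2-fold.
Codon 5 GAU (Asp): third position 2-fold.
Four-fold degenerate third positions: 1.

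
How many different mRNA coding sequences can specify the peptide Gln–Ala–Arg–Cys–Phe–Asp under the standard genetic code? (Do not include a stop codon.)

Gln: 2 codons.
Ala: 4 codons.
Arg: 6 codons.
Cys: 2 codons.
Phe: 2 codons.
Asp: 2 codons.
2 × 4 × 6 × 2 × 2 × 2 = 384.

384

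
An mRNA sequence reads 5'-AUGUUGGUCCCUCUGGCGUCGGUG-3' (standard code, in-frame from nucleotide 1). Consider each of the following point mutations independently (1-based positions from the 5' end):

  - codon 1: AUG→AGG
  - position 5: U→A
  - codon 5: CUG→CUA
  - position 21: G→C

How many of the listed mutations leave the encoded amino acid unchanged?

Codon 1: AUG (Met) → AGG (Arg) — missense.
Codon 2: UUG (Leu) → UAG (Stop) — nonsense.
Codon 5: CUG (Leu) → CUA (Leu) — synonymous.
Codon 7: UCG (Ser) → UCC (Ser) — synonymous.
Synonymous: 2 of 4.

2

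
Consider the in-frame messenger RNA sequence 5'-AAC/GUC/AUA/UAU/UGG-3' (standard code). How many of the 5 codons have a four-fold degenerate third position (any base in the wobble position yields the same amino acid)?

Codon 1 AAC (Asn): third position 2-fold.
Codon 2 GUC (Val): third position 4-fold.
Codon 3 AUA (Ile): third position 3-fold.
Codon 4 UAU (Tyr): third position 2-fold.
Codon 5 UGG (Trp): third position 1-fold.
Four-fold degenerate third positions: 1.

1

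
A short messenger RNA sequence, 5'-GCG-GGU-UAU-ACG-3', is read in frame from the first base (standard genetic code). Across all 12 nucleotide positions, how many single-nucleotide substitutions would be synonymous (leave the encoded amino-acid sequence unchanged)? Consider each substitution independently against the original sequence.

10

Codon 1 (GCG, Ala): 3 synonymous substitutions.
Codon 2 (GGU, Gly): 3 synonymous substitutions.
Codon 3 (UAU, Tyr): 1 synonymous substitution.
Codon 4 (ACG, Thr): 3 synonymous substitutions.
Total: 3 + 3 + 1 + 3 = 10.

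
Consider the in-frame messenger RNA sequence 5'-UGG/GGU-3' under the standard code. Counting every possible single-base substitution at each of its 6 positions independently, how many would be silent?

3

Codon 1 (UGG, Trp): 0 synonymous substitutions.
Codon 2 (GGU, Gly): 3 synonymous substitutions.
Total: 0 + 3 = 3.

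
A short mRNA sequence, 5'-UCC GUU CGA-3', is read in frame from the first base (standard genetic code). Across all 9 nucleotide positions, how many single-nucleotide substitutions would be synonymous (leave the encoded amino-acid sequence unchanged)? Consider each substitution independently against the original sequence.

Codon 1 (UCC, Ser): 3 synonymous substitutions.
Codon 2 (GUU, Val): 3 synonymous substitutions.
Codon 3 (CGA, Arg): 4 synonymous substitutions.
Total: 3 + 3 + 4 = 10.

10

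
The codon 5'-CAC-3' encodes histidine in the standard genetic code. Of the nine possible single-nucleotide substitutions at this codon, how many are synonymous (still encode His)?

Position 1: none → 0 synonymous.
Position 2: none → 0 synonymous.
Position 3: CAU → 1 synonymous.
Total: 0 + 0 + 1 = 1.

1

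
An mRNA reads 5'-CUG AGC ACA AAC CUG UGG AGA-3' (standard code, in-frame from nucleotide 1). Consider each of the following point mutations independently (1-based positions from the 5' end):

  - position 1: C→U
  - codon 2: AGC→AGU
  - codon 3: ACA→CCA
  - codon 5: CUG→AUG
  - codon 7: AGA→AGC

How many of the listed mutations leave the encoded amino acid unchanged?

Codon 1: CUG (Leu) → UUG (Leu) — synonymous.
Codon 2: AGC (Ser) → AGU (Ser) — synonymous.
Codon 3: ACA (Thr) → CCA (Pro) — missense.
Codon 5: CUG (Leu) → AUG (Met) — missense.
Codon 7: AGA (Arg) → AGC (Ser) — missense.
Synonymous: 2 of 5.

2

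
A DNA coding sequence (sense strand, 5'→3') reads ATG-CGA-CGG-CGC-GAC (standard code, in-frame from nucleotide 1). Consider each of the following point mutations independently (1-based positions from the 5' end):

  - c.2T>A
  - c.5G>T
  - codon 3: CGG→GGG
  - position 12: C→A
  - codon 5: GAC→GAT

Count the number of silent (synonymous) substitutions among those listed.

2

Codon 1: ATG (Met) → AAG (Lys) — missense.
Codon 2: CGA (Arg) → CTA (Leu) — missense.
Codon 3: CGG (Arg) → GGG (Gly) — missense.
Codon 4: CGC (Arg) → CGA (Arg) — synonymous.
Codon 5: GAC (Asp) → GAT (Asp) — synonymous.
Synonymous: 2 of 5.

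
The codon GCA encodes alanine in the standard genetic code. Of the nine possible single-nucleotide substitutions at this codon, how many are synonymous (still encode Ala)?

Position 1: none → 0 synonymous.
Position 2: none → 0 synonymous.
Position 3: GCU, GCC, GCG → 3 synonymous.
Total: 0 + 0 + 3 = 3.

3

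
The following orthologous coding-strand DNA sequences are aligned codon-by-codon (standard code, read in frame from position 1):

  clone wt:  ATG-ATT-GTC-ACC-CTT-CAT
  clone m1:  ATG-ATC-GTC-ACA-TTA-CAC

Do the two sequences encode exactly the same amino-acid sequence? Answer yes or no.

yes

Codon 1: ATG Met / ATG Met — identical.
Codon 2: ATT Ile / ATC Ile — synonymous.
Codon 3: GTC Val / GTC Val — identical.
Codon 4: ACC Thr / ACA Thr — synonymous.
Codon 5: CTT Leu / TTA Leu — synonymous.
Codon 6: CAT His / CAC His — synonymous.
Nonsynonymous differences: 0 → same protein.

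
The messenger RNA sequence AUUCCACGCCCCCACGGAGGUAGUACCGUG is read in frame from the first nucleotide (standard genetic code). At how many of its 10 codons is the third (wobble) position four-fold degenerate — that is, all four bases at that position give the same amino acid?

7

Codon 1 AUU (Ile): third position 3-fold.
Codon 2 CCA (Pro): third position 4-fold.
Codon 3 CGC (Arg): third position 4-fold.
Codon 4 CCC (Pro): third position 4-fold.
Codon 5 CAC (His): third position 2-fold.
Codon 6 GGA (Gly): third position 4-fold.
Codon 7 GGU (Gly): third position 4-fold.
Codon 8 AGU (Ser): third position 2-fold.
Codon 9 ACC (Thr): third position 4-fold.
Codon 10 GUG (Val): third position 4-fold.
Four-fold degenerate third positions: 7.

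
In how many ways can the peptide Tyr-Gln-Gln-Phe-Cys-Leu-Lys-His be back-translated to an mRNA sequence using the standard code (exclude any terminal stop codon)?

Tyr: 2 codons.
Gln: 2 codons.
Gln: 2 codons.
Phe: 2 codons.
Cys: 2 codons.
Leu: 6 codons.
Lys: 2 codons.
His: 2 codons.
2 × 2 × 2 × 2 × 2 × 6 × 2 × 2 = 768.

768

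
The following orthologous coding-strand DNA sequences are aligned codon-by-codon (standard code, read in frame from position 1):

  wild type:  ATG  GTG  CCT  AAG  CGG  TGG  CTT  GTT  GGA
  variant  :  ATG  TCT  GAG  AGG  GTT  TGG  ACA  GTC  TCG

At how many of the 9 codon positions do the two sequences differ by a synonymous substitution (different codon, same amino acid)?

Codon 1: ATG Met / ATG Met — identical.
Codon 2: GTG Val / TCT Ser — nonsynonymous.
Codon 3: CCT Pro / GAG Glu — nonsynonymous.
Codon 4: AAG Lys / AGG Arg — nonsynonymous.
Codon 5: CGG Arg / GTT Val — nonsynonymous.
Codon 6: TGG Trp / TGG Trp — identical.
Codon 7: CTT Leu / ACA Thr — nonsynonymous.
Codon 8: GTT Val / GTC Val — synonymous.
Codon 9: GGA Gly / TCG Ser — nonsynonymous.
Synonymous differences: 1.

1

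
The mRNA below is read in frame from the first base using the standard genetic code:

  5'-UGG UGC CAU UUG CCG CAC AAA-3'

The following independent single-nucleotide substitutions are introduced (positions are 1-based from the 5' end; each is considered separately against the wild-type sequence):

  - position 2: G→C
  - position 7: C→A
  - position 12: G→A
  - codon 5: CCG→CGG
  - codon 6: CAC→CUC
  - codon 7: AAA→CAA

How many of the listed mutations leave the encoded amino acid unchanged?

Codon 1: UGG (Trp) → UCG (Ser) — missense.
Codon 3: CAU (His) → AAU (Asn) — missense.
Codon 4: UUG (Leu) → UUA (Leu) — synonymous.
Codon 5: CCG (Pro) → CGG (Arg) — missense.
Codon 6: CAC (His) → CUC (Leu) — missense.
Codon 7: AAA (Lys) → CAA (Gln) — missense.
Synonymous: 1 of 6.

1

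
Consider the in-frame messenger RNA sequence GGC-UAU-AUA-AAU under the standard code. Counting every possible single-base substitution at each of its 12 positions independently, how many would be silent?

Codon 1 (GGC, Gly): 3 synonymous substitutions.
Codon 2 (UAU, Tyr): 1 synonymous substitution.
Codon 3 (AUA, Ile): 2 synonymous substitutions.
Codon 4 (AAU, Asn): 1 synonymous substitution.
Total: 3 + 1 + 2 + 1 = 7.

7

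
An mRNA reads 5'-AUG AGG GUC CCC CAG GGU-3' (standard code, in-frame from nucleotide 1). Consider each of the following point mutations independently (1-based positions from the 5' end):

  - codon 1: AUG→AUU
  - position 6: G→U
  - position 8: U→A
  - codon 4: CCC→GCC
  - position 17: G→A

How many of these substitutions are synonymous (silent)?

Codon 1: AUG (Met) → AUU (Ile) — missense.
Codon 2: AGG (Arg) → AGU (Ser) — missense.
Codon 3: GUC (Val) → GAC (Asp) — missense.
Codon 4: CCC (Pro) → GCC (Ala) — missense.
Codon 6: GGU (Gly) → GAU (Asp) — missense.
Synonymous: 0 of 5.

0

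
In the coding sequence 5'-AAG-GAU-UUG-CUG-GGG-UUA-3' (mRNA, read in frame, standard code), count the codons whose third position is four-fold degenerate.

Codon 1 AAG (Lys): third position 2-fold.
Codon 2 GAU (Asp): third position 2-fold.
Codon 3 UUG (Leu): third position 2-fold.
Codon 4 CUG (Leu): third position 4-fold.
Codon 5 GGG (Gly): third position 4-fold.
Codon 6 UUA (Leu): third position 2-fold.
Four-fold degenerate third positions: 2.

2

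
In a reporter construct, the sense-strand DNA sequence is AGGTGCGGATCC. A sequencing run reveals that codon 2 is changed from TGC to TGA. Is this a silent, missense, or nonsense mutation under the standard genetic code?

nonsense

Position 6 falls in codon 2: TGC → Cys.
After the substitution the codon is TGA → Stop.
The new codon is a stop codon, so this is a nonsense mutation.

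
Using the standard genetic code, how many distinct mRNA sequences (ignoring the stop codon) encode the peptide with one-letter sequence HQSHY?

His: 2 codons.
Gln: 2 codons.
Ser: 6 codons.
His: 2 codons.
Tyr: 2 codons.
2 × 2 × 6 × 2 × 2 = 96.

96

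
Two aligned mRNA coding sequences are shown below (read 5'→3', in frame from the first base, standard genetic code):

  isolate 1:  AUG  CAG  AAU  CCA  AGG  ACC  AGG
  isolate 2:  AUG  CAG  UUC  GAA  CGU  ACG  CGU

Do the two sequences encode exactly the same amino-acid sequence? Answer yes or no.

no

Codon 1: AUG Met / AUG Met — identical.
Codon 2: CAG Gln / CAG Gln — identical.
Codon 3: AAU Asn / UUC Phe — nonsynonymous.
Codon 4: CCA Pro / GAA Glu — nonsynonymous.
Codon 5: AGG Arg / CGU Arg — synonymous.
Codon 6: ACC Thr / ACG Thr — synonymous.
Codon 7: AGG Arg / CGU Arg — synonymous.
Nonsynonymous differences: 2 → different protein.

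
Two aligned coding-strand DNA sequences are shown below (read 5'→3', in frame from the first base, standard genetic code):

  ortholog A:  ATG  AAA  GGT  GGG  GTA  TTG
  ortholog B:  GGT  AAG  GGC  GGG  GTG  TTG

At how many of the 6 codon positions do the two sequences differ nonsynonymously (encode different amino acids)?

1

Codon 1: ATG Met / GGT Gly — nonsynonymous.
Codon 2: AAA Lys / AAG Lys — synonymous.
Codon 3: GGT Gly / GGC Gly — synonymous.
Codon 4: GGG Gly / GGG Gly — identical.
Codon 5: GTA Val / GTG Val — synonymous.
Codon 6: TTG Leu / TTG Leu — identical.
Nonsynonymous differences: 1.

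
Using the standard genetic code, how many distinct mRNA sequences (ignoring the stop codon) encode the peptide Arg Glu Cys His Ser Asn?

Arg: 6 codons.
Glu: 2 codons.
Cys: 2 codons.
His: 2 codons.
Ser: 6 codons.
Asn: 2 codons.
6 × 2 × 2 × 2 × 6 × 2 = 576.

576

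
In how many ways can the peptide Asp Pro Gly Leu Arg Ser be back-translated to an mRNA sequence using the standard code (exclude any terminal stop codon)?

6912

Asp: 2 codons.
Pro: 4 codons.
Gly: 4 codons.
Leu: 6 codons.
Arg: 6 codons.
Ser: 6 codons.
2 × 4 × 4 × 6 × 6 × 6 = 6912.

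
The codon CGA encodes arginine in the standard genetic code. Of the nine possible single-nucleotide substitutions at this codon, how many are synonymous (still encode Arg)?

Position 1: AGA → 1 synonymous.
Position 2: none → 0 synonymous.
Position 3: CGU, CGC, CGG → 3 synonymous.
Total: 1 + 0 + 3 = 4.

4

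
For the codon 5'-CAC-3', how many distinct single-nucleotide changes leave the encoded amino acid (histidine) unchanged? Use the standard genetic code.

Position 1: none → 0 synonymous.
Position 2: none → 0 synonymous.
Position 3: CAT → 1 synonymous.
Total: 0 + 0 + 1 = 1.

1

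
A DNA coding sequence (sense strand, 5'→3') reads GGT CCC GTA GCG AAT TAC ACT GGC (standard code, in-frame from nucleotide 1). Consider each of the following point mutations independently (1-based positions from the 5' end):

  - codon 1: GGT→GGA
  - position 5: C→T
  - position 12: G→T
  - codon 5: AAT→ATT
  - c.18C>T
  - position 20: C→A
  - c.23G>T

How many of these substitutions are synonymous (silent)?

3

Codon 1: GGT (Gly) → GGA (Gly) — synonymous.
Codon 2: CCC (Pro) → CTC (Leu) — missense.
Codon 4: GCG (Ala) → GCT (Ala) — synonymous.
Codon 5: AAT (Asn) → ATT (Ile) — missense.
Codon 6: TAC (Tyr) → TAT (Tyr) — synonymous.
Codon 7: ACT (Thr) → AAT (Asn) — missense.
Codon 8: GGC (Gly) → GTC (Val) — missense.
Synonymous: 3 of 7.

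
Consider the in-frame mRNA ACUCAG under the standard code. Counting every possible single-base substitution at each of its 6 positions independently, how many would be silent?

4

Codon 1 (ACU, Thr): 3 synonymous substitutions.
Codon 2 (CAG, Gln): 1 synonymous substitution.
Total: 3 + 1 = 4.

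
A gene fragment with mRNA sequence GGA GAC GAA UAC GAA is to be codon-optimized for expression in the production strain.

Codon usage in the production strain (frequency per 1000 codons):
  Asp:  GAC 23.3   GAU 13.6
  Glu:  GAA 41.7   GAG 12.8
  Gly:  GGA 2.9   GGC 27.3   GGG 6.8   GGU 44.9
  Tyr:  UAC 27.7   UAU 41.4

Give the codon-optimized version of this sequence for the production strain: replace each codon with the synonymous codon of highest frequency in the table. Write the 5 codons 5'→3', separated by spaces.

GGU GAC GAA UAU GAA

Codon 1 (Gly): best is GGU at 44.9.
Codon 2 (Asp): best is GAC at 23.3.
Codon 3 (Glu): best is GAA at 41.7.
Codon 4 (Tyr): best is UAU at 41.4.
Codon 5 (Glu): best is GAA at 41.7.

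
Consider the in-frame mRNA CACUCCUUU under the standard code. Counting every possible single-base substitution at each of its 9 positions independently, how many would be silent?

5

Codon 1 (CAC, His): 1 synonymous substitution.
Codon 2 (UCC, Ser): 3 synonymous substitutions.
Codon 3 (UUU, Phe): 1 synonymous substitution.
Total: 1 + 3 + 1 = 5.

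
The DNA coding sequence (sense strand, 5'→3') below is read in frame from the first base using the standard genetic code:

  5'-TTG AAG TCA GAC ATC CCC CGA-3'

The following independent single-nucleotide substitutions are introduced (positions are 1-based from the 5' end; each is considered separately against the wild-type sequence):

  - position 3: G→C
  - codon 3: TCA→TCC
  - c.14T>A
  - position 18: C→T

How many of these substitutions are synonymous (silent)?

2

Codon 1: TTG (Leu) → TTC (Phe) — missense.
Codon 3: TCA (Ser) → TCC (Ser) — synonymous.
Codon 5: ATC (Ile) → AAC (Asn) — missense.
Codon 6: CCC (Pro) → CCT (Pro) — synonymous.
Synonymous: 2 of 4.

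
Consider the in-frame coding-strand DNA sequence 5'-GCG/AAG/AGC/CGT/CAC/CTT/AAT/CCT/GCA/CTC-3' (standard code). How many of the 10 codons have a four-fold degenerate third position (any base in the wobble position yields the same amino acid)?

Codon 1 GCG (Ala): third position 4-fold.
Codon 2 AAG (Lys): third position 2-fold.
Codon 3 AGC (Ser): third position 2-fold.
Codon 4 CGT (Arg): third position 4-fold.
Codon 5 CAC (His): third position 2-fold.
Codon 6 CTT (Leu): third position 4-fold.
Codon 7 AAT (Asn): third position 2-fold.
Codon 8 CCT (Pro): third position 4-fold.
Codon 9 GCA (Ala): third position 4-fold.
Codon 10 CTC (Leu): third position 4-fold.
Four-fold degenerate third positions: 6.

6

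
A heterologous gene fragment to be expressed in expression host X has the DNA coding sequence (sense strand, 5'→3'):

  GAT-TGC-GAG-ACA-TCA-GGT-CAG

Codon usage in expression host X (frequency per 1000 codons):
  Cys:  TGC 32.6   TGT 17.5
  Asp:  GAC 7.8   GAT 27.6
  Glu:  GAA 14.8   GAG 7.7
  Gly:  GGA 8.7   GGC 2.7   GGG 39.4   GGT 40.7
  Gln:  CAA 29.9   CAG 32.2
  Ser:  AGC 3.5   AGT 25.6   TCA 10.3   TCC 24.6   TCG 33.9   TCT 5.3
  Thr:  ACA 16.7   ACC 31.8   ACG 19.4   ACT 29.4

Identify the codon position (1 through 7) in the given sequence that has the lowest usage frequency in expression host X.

3

Codon 1 GAT (Asp): 27.6 per 1000.
Codon 2 TGC (Cys): 32.6 per 1000.
Codon 3 GAG (Glu): 7.7 per 1000.
Codon 4 ACA (Thr): 16.7 per 1000.
Codon 5 TCA (Ser): 10.3 per 1000.
Codon 6 GGT (Gly): 40.7 per 1000.
Codon 7 CAG (Gln): 32.2 per 1000.
Lowest frequency is 7.7 at codon 3.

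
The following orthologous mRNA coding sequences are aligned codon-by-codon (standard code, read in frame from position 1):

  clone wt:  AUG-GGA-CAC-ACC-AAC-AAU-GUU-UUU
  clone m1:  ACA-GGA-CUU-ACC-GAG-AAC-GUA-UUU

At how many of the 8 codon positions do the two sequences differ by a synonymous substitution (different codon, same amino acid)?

Codon 1: AUG Met / ACA Thr — nonsynonymous.
Codon 2: GGA Gly / GGA Gly — identical.
Codon 3: CAC His / CUU Leu — nonsynonymous.
Codon 4: ACC Thr / ACC Thr — identical.
Codon 5: AAC Asn / GAG Glu — nonsynonymous.
Codon 6: AAU Asn / AAC Asn — synonymous.
Codon 7: GUU Val / GUA Val — synonymous.
Codon 8: UUU Phe / UUU Phe — identical.
Synonymous differences: 2.

2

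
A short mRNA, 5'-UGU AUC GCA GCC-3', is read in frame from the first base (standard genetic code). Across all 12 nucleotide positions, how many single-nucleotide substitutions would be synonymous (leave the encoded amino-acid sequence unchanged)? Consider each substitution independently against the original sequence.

9

Codon 1 (UGU, Cys): 1 synonymous substitution.
Codon 2 (AUC, Ile): 2 synonymous substitutions.
Codon 3 (GCA, Ala): 3 synonymous substitutions.
Codon 4 (GCC, Ala): 3 synonymous substitutions.
Total: 1 + 2 + 3 + 3 = 9.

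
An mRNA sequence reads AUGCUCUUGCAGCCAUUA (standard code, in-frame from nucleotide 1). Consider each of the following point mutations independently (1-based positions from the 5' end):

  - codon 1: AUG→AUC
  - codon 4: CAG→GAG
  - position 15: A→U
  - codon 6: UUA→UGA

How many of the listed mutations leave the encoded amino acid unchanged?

1

Codon 1: AUG (Met) → AUC (Ile) — missense.
Codon 4: CAG (Gln) → GAG (Glu) — missense.
Codon 5: CCA (Pro) → CCU (Pro) — synonymous.
Codon 6: UUA (Leu) → UGA (Stop) — nonsense.
Synonymous: 1 of 4.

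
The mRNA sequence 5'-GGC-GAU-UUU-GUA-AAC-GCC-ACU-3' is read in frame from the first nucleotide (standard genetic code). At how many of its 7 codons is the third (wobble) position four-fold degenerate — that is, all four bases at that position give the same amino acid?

4

Codon 1 GGC (Gly): third position 4-fold.
Codon 2 GAU (Asp): third position 2-fold.
Codon 3 UUU (Phe): third position 2-fold.
Codon 4 GUA (Val): third position 4-fold.
Codon 5 AAC (Asn): third position 2-fold.
Codon 6 GCC (Ala): third position 4-fold.
Codon 7 ACU (Thr): third position 4-fold.
Four-fold degenerate third positions: 4.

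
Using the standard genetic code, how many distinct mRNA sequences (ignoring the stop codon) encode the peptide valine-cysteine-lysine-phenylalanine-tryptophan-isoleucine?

Val: 4 codons.
Cys: 2 codons.
Lys: 2 codons.
Phe: 2 codons.
Trp: 1 codon.
Ile: 3 codons.
4 × 2 × 2 × 2 × 1 × 3 = 96.

96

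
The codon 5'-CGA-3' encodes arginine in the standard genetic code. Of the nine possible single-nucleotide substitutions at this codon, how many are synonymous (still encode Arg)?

Position 1: AGA → 1 synonymous.
Position 2: none → 0 synonymous.
Position 3: CGU, CGC, CGG → 3 synonymous.
Total: 1 + 0 + 3 = 4.

4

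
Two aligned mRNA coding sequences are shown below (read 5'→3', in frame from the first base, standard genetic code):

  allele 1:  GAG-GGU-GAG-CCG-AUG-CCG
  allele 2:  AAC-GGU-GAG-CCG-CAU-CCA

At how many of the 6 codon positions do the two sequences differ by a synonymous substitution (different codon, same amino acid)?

1

Codon 1: GAG Glu / AAC Asn — nonsynonymous.
Codon 2: GGU Gly / GGU Gly — identical.
Codon 3: GAG Glu / GAG Glu — identical.
Codon 4: CCG Pro / CCG Pro — identical.
Codon 5: AUG Met / CAU His — nonsynonymous.
Codon 6: CCG Pro / CCA Pro — synonymous.
Synonymous differences: 1.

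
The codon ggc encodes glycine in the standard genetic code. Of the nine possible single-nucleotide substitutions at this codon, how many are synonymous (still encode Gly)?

3

Position 1: none → 0 synonymous.
Position 2: none → 0 synonymous.
Position 3: GGU, GGA, GGG → 3 synonymous.
Total: 0 + 0 + 3 = 3.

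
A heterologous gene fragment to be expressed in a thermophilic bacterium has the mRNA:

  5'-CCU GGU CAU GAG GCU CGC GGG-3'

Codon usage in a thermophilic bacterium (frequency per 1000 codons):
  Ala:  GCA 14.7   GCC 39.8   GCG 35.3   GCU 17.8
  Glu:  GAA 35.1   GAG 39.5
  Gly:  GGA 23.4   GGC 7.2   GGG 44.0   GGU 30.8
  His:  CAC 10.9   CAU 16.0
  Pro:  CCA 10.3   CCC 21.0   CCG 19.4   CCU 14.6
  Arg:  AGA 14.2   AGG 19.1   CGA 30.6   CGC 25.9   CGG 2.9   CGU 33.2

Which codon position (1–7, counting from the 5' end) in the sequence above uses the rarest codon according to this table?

1

Codon 1 CCU (Pro): 14.6 per 1000.
Codon 2 GGU (Gly): 30.8 per 1000.
Codon 3 CAU (His): 16.0 per 1000.
Codon 4 GAG (Glu): 39.5 per 1000.
Codon 5 GCU (Ala): 17.8 per 1000.
Codon 6 CGC (Arg): 25.9 per 1000.
Codon 7 GGG (Gly): 44.0 per 1000.
Lowest frequency is 14.6 at codon 1.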